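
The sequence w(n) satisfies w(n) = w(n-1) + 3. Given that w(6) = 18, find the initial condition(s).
w(6) = w(0) + 6·3, so w(0) = 18 - 18 = 0.

w(0) = 0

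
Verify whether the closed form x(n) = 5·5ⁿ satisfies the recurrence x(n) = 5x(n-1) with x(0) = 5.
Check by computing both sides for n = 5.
From the recurrence with x(0) = 5:
  x(0) = 5, x(1) = 25, x(2) = 125, x(3) = 625, x(4) = 3125, x(5) = 15625
  so the recurrence gives x(5) = 15625.
From the proposed closed form x(n) = 5·5ⁿ:
  x(5) = 15625.
Both sides give 15625 at n = 5, and the initial condition(s) match, so the closed form is consistent.

Yes, the closed form is correct.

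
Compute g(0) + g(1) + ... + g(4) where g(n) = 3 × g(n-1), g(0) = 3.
Computing the sequence terms: 3, 9, 27, 81, 243
Adding these values together:

363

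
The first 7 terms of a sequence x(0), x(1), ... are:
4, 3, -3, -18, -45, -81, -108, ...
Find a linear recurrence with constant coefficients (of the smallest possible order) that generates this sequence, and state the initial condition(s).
Look for the lowest-order linear relation among consecutive terms.
Observation: x(n) - 3·x(n-1) - (-3)·x(n-2) = 0 holds for the shown terms, and no order-1 relation x(n) = α·x(n-1) + β fits.
Check at n=3: 3·-3 + (-3)·3 = -18. ✓

x(n) = 3x(n-1) - 3x(n-2), x(0) = 4, x(1) = 3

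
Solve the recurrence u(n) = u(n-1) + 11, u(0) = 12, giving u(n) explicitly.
Recurrence: u(n) = u(n-1) + 11, initial: u(0) = 12.
Each step adds 11, so u(n) = u(0) + 11n = 11n + 12.

u(n) = 11n + 12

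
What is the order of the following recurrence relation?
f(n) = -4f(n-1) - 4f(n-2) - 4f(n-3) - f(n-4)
The order is the largest lag k for which f(n-k) appears. Here the deepest term is f(n-4), so the order is 4.

Order 4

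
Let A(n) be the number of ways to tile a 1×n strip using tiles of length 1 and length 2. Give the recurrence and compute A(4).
Condition on the last tile: it has length 1 (leaving a 1×(n-1) strip) or length 2 (leaving a 1×(n-2) strip), so A(n) = A(n-1) + A(n-2) (order-2 linear recurrence).
For 0 ≤ i < 2 only unit tiles fit, so A(i) = 1.
Iterating the recurrence: A(2) = 2, A(3) = 3, A(4) = 5.

A(n) = A(n-1) + A(n-2), with A(i) = 1 for 0 ≤ i < 2; A(4) = 5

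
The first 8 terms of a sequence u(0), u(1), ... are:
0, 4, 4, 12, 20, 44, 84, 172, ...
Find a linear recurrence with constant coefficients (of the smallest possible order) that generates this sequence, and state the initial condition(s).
Look for the lowest-order linear relation among consecutive terms.
Observation: u(n) - 1·u(n-1) - (2)·u(n-2) = 0 holds for the shown terms, and no order-1 relation u(n) = α·u(n-1) + β fits.
Check at n=3: 1·4 + (2)·4 = 12. ✓

u(n) = u(n-1) + 2u(n-2), u(0) = 0, u(1) = 4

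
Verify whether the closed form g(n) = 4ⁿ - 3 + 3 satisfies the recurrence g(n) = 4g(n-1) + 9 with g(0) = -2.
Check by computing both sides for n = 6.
From the recurrence with g(0) = -2:
  g(0) = -2, g(1) = 1, g(2) = 13, g(3) = 61, g(4) = 253, g(5) = 1021, g(6) = 4093
  so the recurrence gives g(6) = 4093.
From the proposed closed form g(n) = 4ⁿ - 3 + 3:
  g(6) = 4096.
The recurrence gives 4093 but the closed form gives 4096, so the closed form does not satisfy the recurrence.

No, the closed form is incorrect.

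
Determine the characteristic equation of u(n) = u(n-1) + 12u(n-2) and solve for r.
Substitute u(n) = rⁿ and divide through by rⁿ⁻²: r² - r - 12 = 0
Factor: (r - 4)(r + 3) = 0, so r = 4, -3.
General solution: u(n) = A·4ⁿ + B·(-3)ⁿ

Characteristic: r² - r - 12 = 0, Roots: r = 4, -3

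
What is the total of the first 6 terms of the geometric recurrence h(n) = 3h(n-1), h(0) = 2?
Computing the sequence terms: 2, 6, 18, 54, 162, 486
Adding these values together:

728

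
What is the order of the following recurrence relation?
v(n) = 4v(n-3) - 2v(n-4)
The order is the largest lag k for which v(n-k) appears. Here the deepest term is v(n-4), so the order is 4.

Order 4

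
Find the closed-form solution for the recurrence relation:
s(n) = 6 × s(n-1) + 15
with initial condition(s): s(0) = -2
Recurrence: s(n) = 6 × s(n-1) + 15, initial: s(0) = -2.
Try s(n) = A·6ⁿ + C. Substituting: A·6ⁿ + C = 6(A·6ⁿ⁻¹ + C) + 15 = A·6ⁿ + 6C + 15, so C = 6C + 15, giving C = -3. Then s(0) = A - 3 = -2 gives A = 1.

s(n) = 6ⁿ - 3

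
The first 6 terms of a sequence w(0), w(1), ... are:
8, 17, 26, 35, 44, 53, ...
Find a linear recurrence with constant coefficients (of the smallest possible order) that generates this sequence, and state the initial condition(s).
Look for the lowest-order linear relation among consecutive terms.
Observation: consecutive differences are constant (= 9).
Check at n=2: 1·17 + 9 = 26. ✓

w(n) = w(n-1) + 9, w(0) = 8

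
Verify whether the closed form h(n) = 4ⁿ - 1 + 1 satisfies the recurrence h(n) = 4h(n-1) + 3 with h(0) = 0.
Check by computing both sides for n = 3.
From the recurrence with h(0) = 0:
  h(0) = 0, h(1) = 3, h(2) = 15, h(3) = 63
  so the recurrence gives h(3) = 63.
From the proposed closed form h(n) = 4ⁿ - 1 + 1:
  h(3) = 64.
The recurrence gives 63 but the closed form gives 64, so the closed form does not satisfy the recurrence.

No, the closed form is incorrect.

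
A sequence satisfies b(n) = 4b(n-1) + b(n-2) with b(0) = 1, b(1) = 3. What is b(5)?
Computing the sequence terms:
1, 3, 13, 55, 233, 987

987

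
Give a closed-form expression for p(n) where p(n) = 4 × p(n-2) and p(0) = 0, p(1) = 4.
Recurrence: p(n) = 4 × p(n-2), initial: p(0) = 0, p(1) = 4.
Characteristic equation: r² - 4 = 0, which factors as (r - 2)(r + 2) = 0, so r = 2, -2. General solution p(n) = A·2ⁿ + B·(-2)ⁿ. From p(0) = 0: A + B = 0. From p(1) = 4: 2A - 2B = 4. Solving gives A = 1, B = -1.

p(n) = 2ⁿ - (-2)ⁿ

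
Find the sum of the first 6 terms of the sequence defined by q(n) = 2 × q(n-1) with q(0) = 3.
Computing the sequence terms: 3, 6, 12, 24, 48, 96
Adding these values together:

189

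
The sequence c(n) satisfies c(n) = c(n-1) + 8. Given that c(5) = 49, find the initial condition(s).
c(5) = c(0) + 5·8, so c(0) = 49 - 40 = 9.

c(0) = 9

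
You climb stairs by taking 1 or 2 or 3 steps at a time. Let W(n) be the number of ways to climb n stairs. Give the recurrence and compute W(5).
Condition on the size of the last step (1 to 3): before it there were n-1, …, n-3 stairs climbed, and these cases are disjoint, so W(n) = W(n-1) + W(n-2) + W(n-3) (order-3 linear recurrence).
Initial conditions by direct count (compositions of i into parts ≤ 3): W(1) = 1; W(2) = 2; W(3) = 4.
Iterating the recurrence: W(4) = 7, W(5) = 13.

W(n) = W(n-1) + W(n-2) + W(n-3), W(1) = 1, W(2) = 2, W(3) = 4; W(5) = 13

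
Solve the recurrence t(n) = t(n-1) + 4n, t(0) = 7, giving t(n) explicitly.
Recurrence: t(n) = t(n-1) + 4n, initial: t(0) = 7.
Telescoping: t(n) = t(0) + 4·Σᵢ₌₁ⁿ i = 7 + 4·n(n+1)/2.

t(n) = 4·n(n+1)/2 + 7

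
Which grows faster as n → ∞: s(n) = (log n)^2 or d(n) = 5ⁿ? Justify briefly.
Comparing growth rates:
Growth-rate hierarchy: log n ≺ any polynomial ≺ any exponential cⁿ (c>1) ≺ n! ≺ nⁿ.
exponential base 5 dominates polylogarithmic (log n)^2 asymptotically.

d(n) grows faster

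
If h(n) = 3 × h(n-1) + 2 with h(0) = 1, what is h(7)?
Computing step by step:
h(0) = 1
h(1) = 3 × 1 + 2 = 5
h(2) = 3 × 5 + 2 = 17
h(3) = 3 × 17 + 2 = 53
h(4) = 3 × 53 + 2 = 161
h(5) = 3 × 161 + 2 = 485
h(6) = 3 × 485 + 2 = 1457
h(7) = 3 × 1457 + 2 = 4373

4373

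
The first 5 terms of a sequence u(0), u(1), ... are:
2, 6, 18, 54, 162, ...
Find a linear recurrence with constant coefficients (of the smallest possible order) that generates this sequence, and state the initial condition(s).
Look for the lowest-order linear relation among consecutive terms.
Observation: each term is 3× the previous.
Check at n=2: 3·6 = 18. ✓

u(n) = 3 × u(n-1), u(0) = 2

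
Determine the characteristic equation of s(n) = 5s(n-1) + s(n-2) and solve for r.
Substitute s(n) = rⁿ and divide through by rⁿ⁻²: r² - 5r - 1 = 0
Discriminant: 5² + 4·1 = 29, not a perfect square, so by the quadratic formula r = (5 ± √29)/2.
General solution: s(n) = A·r₁ⁿ + B·r₂ⁿ where r₁,r₂ = (5 ± √29)/2

Characteristic: r² - 5r - 1 = 0, Roots: r = (5 ± √29)/2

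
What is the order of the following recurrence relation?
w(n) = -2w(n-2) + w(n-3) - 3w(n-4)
The order is the largest lag k for which w(n-k) appears. Here the deepest term is w(n-4), so the order is 4.

Order 4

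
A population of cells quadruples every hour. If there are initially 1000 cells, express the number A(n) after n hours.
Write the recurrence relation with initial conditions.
Each hour multiplies the count by 4, so the count after n hours depends only on the count after n-1 hours: A(n) = 4 × A(n-1). The starting count gives A(0) = 1000.
Unrolling n times gives the closed form A(n) = 1000 × 4ⁿ.

A(n) = 4 × A(n-1), A(0) = 1000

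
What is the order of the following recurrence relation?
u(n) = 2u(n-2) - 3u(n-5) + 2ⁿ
The order is the largest lag k for which u(n-k) appears. Here the deepest term is u(n-5) (the 2ⁿ term is non-homogeneous and does not affect the order), so the order is 5.

Order 5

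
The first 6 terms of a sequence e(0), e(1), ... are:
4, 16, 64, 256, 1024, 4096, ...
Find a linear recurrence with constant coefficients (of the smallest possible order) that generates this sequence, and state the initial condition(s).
Look for the lowest-order linear relation among consecutive terms.
Observation: each term is 4× the previous.
Check at n=2: 4·16 = 64. ✓

e(n) = 4 × e(n-1), e(0) = 4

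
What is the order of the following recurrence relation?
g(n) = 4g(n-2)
The order is the largest lag k for which g(n-k) appears. Here the deepest term is g(n-2), so the order is 2.

Order 2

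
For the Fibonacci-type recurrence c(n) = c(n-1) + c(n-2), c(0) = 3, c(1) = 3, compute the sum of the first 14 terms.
Computing the sequence terms: 3, 3, 6, 9, 15, 24, 39, 63, 102, 165, 267, 432, 699, 1131
Adding these values together:

2958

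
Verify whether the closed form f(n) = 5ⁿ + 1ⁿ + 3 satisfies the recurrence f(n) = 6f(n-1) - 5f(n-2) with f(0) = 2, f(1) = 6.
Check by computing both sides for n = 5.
From the recurrence with f(0) = 2, f(1) = 6:
  f(0) = 2, f(1) = 6, f(2) = 26, f(3) = 126, f(4) = 626, f(5) = 3126
  so the recurrence gives f(5) = 3126.
From the proposed closed form f(n) = 5ⁿ + 1ⁿ + 3:
  f(5) = 3129.
The recurrence gives 3126 but the closed form gives 3129, so the closed form does not satisfy the recurrence.

No, the closed form is incorrect.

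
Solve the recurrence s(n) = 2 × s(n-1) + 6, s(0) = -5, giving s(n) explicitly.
Recurrence: s(n) = 2 × s(n-1) + 6, initial: s(0) = -5.
Try s(n) = A·2ⁿ + C. Substituting: A·2ⁿ + C = 2(A·2ⁿ⁻¹ + C) + 6 = A·2ⁿ + 2C + 6, so C = 2C + 6, giving C = -6. Then s(0) = A - 6 = -5 gives A = 1.

s(n) = 2ⁿ - 6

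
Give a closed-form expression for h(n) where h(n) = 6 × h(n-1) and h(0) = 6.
Recurrence: h(n) = 6 × h(n-1), initial: h(0) = 6.
Each term is 6 times the previous, so this is geometric with ratio 6. After n steps: h(n) = h(0)·6ⁿ = 6·6ⁿ.

h(n) = 6·6ⁿ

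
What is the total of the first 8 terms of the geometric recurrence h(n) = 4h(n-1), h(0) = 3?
Computing the sequence terms: 3, 12, 48, 192, 768, 3072, 12288, 49152
Adding these values together:

65535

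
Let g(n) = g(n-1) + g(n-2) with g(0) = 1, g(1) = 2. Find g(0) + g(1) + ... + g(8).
Computing the sequence terms: 1, 2, 3, 5, 8, 13, 21, 34, 55
Adding these values together:

142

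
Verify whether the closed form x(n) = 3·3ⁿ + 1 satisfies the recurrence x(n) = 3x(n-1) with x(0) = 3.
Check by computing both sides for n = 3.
From the recurrence with x(0) = 3:
  x(0) = 3, x(1) = 9, x(2) = 27, x(3) = 81
  so the recurrence gives x(3) = 81.
From the proposed closed form x(n) = 3·3ⁿ + 1:
  x(3) = 82.
The recurrence gives 81 but the closed form gives 82, so the closed form does not satisfy the recurrence.

No, the closed form is incorrect.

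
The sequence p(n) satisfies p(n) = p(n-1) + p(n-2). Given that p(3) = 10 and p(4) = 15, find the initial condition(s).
Work backwards using p(k) = p(k+2) - p(k+1):
p(2) = p(4) - p(3) = 15 - 10 = 5
p(1) = p(3) - p(2) = 10 - 5 = 5
p(0) = p(2) - p(1) = 5 - 5 = 0

p(0) = 0, p(1) = 5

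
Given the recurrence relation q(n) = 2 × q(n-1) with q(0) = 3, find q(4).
Computing step by step:
q(0) = 3
q(1) = 2 × 3 = 6
q(2) = 2 × 6 = 12
q(3) = 2 × 12 = 24
q(4) = 2 × 24 = 48

48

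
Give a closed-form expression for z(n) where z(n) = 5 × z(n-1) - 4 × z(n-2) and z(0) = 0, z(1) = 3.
Recurrence: z(n) = 5 × z(n-1) - 4 × z(n-2), initial: z(0) = 0, z(1) = 3.
Characteristic equation: r² - 5r + 4 = 0, which factors as (r - 4)(r - 1) = 0, so r = 4, 1. General solution z(n) = A·4ⁿ + B·1ⁿ. From z(0) = 0: A + B = 0. From z(1) = 3: 4A + 1B = 3. Solving gives A = 1, B = -1.

z(n) = 4ⁿ - 1ⁿ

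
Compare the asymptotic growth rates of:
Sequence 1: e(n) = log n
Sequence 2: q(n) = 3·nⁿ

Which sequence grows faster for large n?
Comparing growth rates:
Growth-rate hierarchy: log n ≺ any polynomial ≺ any exponential cⁿ (c>1) ≺ n! ≺ nⁿ.
super-exponential nⁿ dominates logarithmic asymptotically.

q(n) grows faster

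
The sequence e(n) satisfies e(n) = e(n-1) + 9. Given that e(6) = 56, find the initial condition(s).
e(6) = e(0) + 6·9, so e(0) = 56 - 54 = 2.

e(0) = 2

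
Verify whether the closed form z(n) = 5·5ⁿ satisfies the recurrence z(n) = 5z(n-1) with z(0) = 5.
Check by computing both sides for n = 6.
From the recurrence with z(0) = 5:
  z(0) = 5, z(1) = 25, z(2) = 125, z(3) = 625, z(4) = 3125, z(5) = 15625, z(6) = 78125
  so the recurrence gives z(6) = 78125.
From the proposed closed form z(n) = 5·5ⁿ:
  z(6) = 78125.
Both sides give 78125 at n = 6, and the initial condition(s) match, so the closed form is consistent.

Yes, the closed form is correct.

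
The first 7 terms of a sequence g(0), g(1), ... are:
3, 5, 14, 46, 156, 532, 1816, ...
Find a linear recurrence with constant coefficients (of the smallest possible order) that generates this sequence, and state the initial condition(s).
Look for the lowest-order linear relation among consecutive terms.
Observation: g(n) - 4·g(n-1) - (-2)·g(n-2) = 0 holds for the shown terms, and no order-1 relation g(n) = α·g(n-1) + β fits.
Check at n=3: 4·14 + (-2)·5 = 46. ✓

g(n) = 4g(n-1) - 2g(n-2), g(0) = 3, g(1) = 5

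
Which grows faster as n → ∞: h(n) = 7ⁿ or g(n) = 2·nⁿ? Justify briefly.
Comparing growth rates:
Growth-rate hierarchy: log n ≺ any polynomial ≺ any exponential cⁿ (c>1) ≺ n! ≺ nⁿ.
super-exponential nⁿ dominates exponential base 7 asymptotically.

g(n) grows faster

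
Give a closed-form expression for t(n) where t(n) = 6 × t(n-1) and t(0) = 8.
Recurrence: t(n) = 6 × t(n-1), initial: t(0) = 8.
Each term is 6 times the previous, so this is geometric with ratio 6. After n steps: t(n) = t(0)·6ⁿ = 8·6ⁿ.

t(n) = 8·6ⁿ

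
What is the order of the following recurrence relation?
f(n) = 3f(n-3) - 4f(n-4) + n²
The order is the largest lag k for which f(n-k) appears. Here the deepest term is f(n-4) (the n² term is non-homogeneous and does not affect the order), so the order is 4.

Order 4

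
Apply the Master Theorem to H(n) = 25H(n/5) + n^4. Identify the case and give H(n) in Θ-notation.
Master Theorem template: H(n) = a·H(n/b) + f(n).
Here: a=25, b=5, f(n)=n^4
Compute log_b(a) = log_5(25) = 2.
f(n) = n^4 = Ω(n^(2+ε)) with ε = 2, and the regularity condition holds (a·f(n/b) = (a/b^4)·f(n) with a/b^4 = 5^-2 < 1). Case 3: H(n) = Θ(f(n)) = Θ(n^4).

Case 3: H(n) = Θ(n^4)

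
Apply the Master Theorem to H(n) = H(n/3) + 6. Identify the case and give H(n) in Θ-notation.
Master Theorem template: H(n) = a·H(n/b) + f(n).
Here: a=1, b=3, f(n)=6
Compute log_b(a) = log_3(1) = 0.
f(n) = 6 = Θ(1). Case 2: H(n) = Θ(log n).

Case 2: H(n) = Θ(log n)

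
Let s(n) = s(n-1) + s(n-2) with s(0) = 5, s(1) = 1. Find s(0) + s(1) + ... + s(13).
Computing the sequence terms: 5, 1, 6, 7, 13, 20, 33, 53, 86, 139, 225, 364, 589, 953
Adding these values together:

2494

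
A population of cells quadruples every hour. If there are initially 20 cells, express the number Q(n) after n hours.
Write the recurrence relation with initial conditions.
Each hour multiplies the count by 4, so the count after n hours depends only on the count after n-1 hours: Q(n) = 4 × Q(n-1). The starting count gives Q(0) = 20.
Unrolling n times gives the closed form Q(n) = 20 × 4ⁿ.

Q(n) = 4 × Q(n-1), Q(0) = 20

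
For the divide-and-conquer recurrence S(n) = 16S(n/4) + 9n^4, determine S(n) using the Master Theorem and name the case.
Master Theorem template: S(n) = a·S(n/b) + f(n).
Here: a=16, b=4, f(n)=9n^4
Compute log_b(a) = log_4(16) = 2.
f(n) = 9n^4 = Ω(n^(2+ε)) with ε = 2, and the regularity condition holds (a·f(n/b) = (a/b^4)·f(n) with a/b^4 = 4^-2 < 1). Case 3: S(n) = Θ(f(n)) = Θ(n^4).

Case 3: S(n) = Θ(n^4)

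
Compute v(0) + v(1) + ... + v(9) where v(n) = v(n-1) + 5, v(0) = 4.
Computing the sequence terms: 4, 9, 14, 19, 24, 29, 34, 39, 44, 49
Adding these values together:

265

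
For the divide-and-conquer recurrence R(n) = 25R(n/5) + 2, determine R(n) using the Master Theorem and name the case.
Master Theorem template: R(n) = a·R(n/b) + f(n).
Here: a=25, b=5, f(n)=2
Compute log_b(a) = log_5(25) = 2.
f(n) = 2 = O(n^(2-ε)) with ε = 2. Case 1: R(n) = Θ(n^log_b(a)) = Θ(n^2).

Case 1: R(n) = Θ(n^2)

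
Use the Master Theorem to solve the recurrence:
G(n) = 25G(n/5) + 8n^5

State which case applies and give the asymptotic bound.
Master Theorem template: G(n) = a·G(n/b) + f(n).
Here: a=25, b=5, f(n)=8n^5
Compute log_b(a) = log_5(25) = 2.
f(n) = 8n^5 = Ω(n^(2+ε)) with ε = 3, and the regularity condition holds (a·f(n/b) = (a/b^5)·f(n) with a/b^5 = 5^-3 < 1). Case 3: G(n) = Θ(f(n)) = Θ(n^5).

Case 3: G(n) = Θ(n^5)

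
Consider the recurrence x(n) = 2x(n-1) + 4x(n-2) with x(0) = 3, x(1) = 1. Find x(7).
Computing the sequence terms:
3, 1, 14, 32, 120, 368, 1216, 3904

3904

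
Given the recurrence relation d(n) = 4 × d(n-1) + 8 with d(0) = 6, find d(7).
Computing step by step:
d(0) = 6
d(1) = 4 × 6 + 8 = 32
d(2) = 4 × 32 + 8 = 136
d(3) = 4 × 136 + 8 = 552
d(4) = 4 × 552 + 8 = 2216
d(5) = 4 × 2216 + 8 = 8872
d(6) = 4 × 8872 + 8 = 35496
d(7) = 4 × 35496 + 8 = 141992

141992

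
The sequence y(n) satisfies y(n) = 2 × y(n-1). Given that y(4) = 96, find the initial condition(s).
In general y(n) = 2ⁿ · y(0). At n = 4: y(0) = y(4) / 2^4 = 96 / 16 = 6.

y(0) = 6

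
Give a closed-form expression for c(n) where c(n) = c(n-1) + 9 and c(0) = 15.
Recurrence: c(n) = c(n-1) + 9, initial: c(0) = 15.
Each step adds 9, so c(n) = c(0) + 9n = 9n + 15.

c(n) = 9n + 15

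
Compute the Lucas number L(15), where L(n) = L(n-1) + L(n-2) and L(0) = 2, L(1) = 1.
Computing the sequence terms:
2, 1, 3, 4, 7, 11, 18, 29, 47, 76, 123, 199, 322, 521, 843, 1364

1364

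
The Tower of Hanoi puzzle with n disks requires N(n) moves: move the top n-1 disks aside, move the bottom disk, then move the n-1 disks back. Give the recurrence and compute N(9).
Moving n disks = move the top n-1 disks aside (N(n-1) moves) + move the largest disk (1 move) + move the n-1 disks back on top (N(n-1) moves), so N(n) = 2N(n-1) + 1, with N(1) = 1 (a single disk takes one move).
First terms: 1, 3, 7, 15, 31, 63, … — each is one less than a power of 2. Indeed N(n) + 1 = 2(N(n-1) + 1) with N(1) + 1 = 2, so N(n) + 1 = 2ⁿ and N(n) = 2ⁿ - 1.
Hence N(9) = 2^9 - 1 = 512 - 1 = 511.

N(n) = 2N(n-1) + 1, N(1) = 1; N(9) = 511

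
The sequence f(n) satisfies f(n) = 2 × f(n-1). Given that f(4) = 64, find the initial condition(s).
In general f(n) = 2ⁿ · f(0). At n = 4: f(0) = f(4) / 2^4 = 64 / 16 = 4.

f(0) = 4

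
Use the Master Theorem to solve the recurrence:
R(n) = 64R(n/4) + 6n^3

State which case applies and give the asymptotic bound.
Master Theorem template: R(n) = a·R(n/b) + f(n).
Here: a=64, b=4, f(n)=6n^3
Compute log_b(a) = log_4(64) = 3.
f(n) = 6n^3 = Θ(n^3). Case 2: R(n) = Θ(n^3 log n).

Case 2: R(n) = Θ(n^3 log n)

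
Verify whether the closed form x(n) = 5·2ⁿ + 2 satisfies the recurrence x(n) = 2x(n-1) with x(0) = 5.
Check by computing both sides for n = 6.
From the recurrence with x(0) = 5:
  x(0) = 5, x(1) = 10, x(2) = 20, x(3) = 40, x(4) = 80, x(5) = 160, x(6) = 320
  so the recurrence gives x(6) = 320.
From the proposed closed form x(n) = 5·2ⁿ + 2:
  x(6) = 322.
The recurrence gives 320 but the closed form gives 322, so the closed form does not satisfy the recurrence.

No, the closed form is incorrect.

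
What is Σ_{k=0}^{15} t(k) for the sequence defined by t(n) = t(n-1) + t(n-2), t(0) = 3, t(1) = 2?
Computing the sequence terms: 3, 2, 5, 7, 12, 19, 31, 50, 81, 131, 212, 343, 555, 898, 1453, 2351
Adding these values together:

6153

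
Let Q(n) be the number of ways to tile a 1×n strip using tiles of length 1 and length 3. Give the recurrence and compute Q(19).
Condition on the last tile: it has length 1 (leaving a 1×(n-1) strip) or length 3 (leaving a 1×(n-3) strip), so Q(n) = Q(n-1) + Q(n-3) (order-3 linear recurrence).
For 0 ≤ i < 3 only unit tiles fit, so Q(i) = 1.
Iterating the recurrence: Q(3) = 2, Q(4) = 3, Q(5) = 4, Q(6) = 6, Q(7) = 9, Q(8) = 13, Q(9) = 19, Q(10) = 28, Q(11) = 41, Q(12) = 60, Q(13) = 88, Q(14) = 129, Q(15) = 189, Q(16) = 277, Q(17) = 406, Q(18) = 595, Q(19) = 872.

Q(n) = Q(n-1) + Q(n-3), with Q(i) = 1 for 0 ≤ i < 3; Q(19) = 872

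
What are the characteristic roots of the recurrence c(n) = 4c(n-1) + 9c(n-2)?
Substitute c(n) = rⁿ and divide through by rⁿ⁻²: r² - 4r - 9 = 0
Discriminant: 4² + 4·9 = 52, not a perfect square, so by the quadratic formula r = (4 ± √52)/2.
General solution: c(n) = A·r₁ⁿ + B·r₂ⁿ where r₁,r₂ = (4 ± √52)/2

Characteristic: r² - 4r - 9 = 0, Roots: r = (4 ± √52)/2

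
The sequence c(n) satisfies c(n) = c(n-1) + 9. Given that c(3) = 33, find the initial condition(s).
c(3) = c(0) + 3·9, so c(0) = 33 - 27 = 6.

c(0) = 6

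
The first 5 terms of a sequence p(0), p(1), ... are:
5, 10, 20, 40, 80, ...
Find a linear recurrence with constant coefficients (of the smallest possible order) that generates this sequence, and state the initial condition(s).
Look for the lowest-order linear relation among consecutive terms.
Observation: each term is 2× the previous.
Check at n=2: 2·10 = 20. ✓

p(n) = 2 × p(n-1), p(0) = 5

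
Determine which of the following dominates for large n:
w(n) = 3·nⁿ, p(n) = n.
Comparing growth rates:
Growth-rate hierarchy: log n ≺ any polynomial ≺ any exponential cⁿ (c>1) ≺ n! ≺ nⁿ.
super-exponential nⁿ dominates polynomial degree 1 asymptotically.

w(n) grows faster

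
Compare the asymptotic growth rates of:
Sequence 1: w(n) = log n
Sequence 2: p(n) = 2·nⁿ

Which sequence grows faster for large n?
Comparing growth rates:
Growth-rate hierarchy: log n ≺ any polynomial ≺ any exponential cⁿ (c>1) ≺ n! ≺ nⁿ.
super-exponential nⁿ dominates logarithmic asymptotically.

p(n) grows faster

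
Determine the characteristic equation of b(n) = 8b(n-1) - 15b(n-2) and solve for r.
Substitute b(n) = rⁿ and divide through by rⁿ⁻²: r² - 8r + 15 = 0
Factor: (r - 5)(r - 3) = 0, so r = 5, 3.
General solution: b(n) = A·5ⁿ + B·3ⁿ

Characteristic: r² - 8r + 15 = 0, Roots: r = 5, 3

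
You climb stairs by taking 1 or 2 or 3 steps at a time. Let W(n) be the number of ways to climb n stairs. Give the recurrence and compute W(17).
Condition on the size of the last step (1 to 3): before it there were n-1, …, n-3 stairs climbed, and these cases are disjoint, so W(n) = W(n-1) + W(n-2) + W(n-3) (order-3 linear recurrence).
Initial conditions by direct count (compositions of i into parts ≤ 3): W(1) = 1; W(2) = 2; W(3) = 4.
Iterating the recurrence: W(4) = 7, W(5) = 13, W(6) = 24, W(7) = 44, W(8) = 81, W(9) = 149, W(10) = 274, W(11) = 504, W(12) = 927, W(13) = 1705, W(14) = 3136, W(15) = 5768, W(16) = 10609, W(17) = 19513.

W(n) = W(n-1) + W(n-2) + W(n-3), W(1) = 1, W(2) = 2, W(3) = 4; W(17) = 19513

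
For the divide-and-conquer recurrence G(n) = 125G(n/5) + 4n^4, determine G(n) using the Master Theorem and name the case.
Master Theorem template: G(n) = a·G(n/b) + f(n).
Here: a=125, b=5, f(n)=4n^4
Compute log_b(a) = log_5(125) = 3.
f(n) = 4n^4 = Ω(n^(3+ε)) with ε = 1, and the regularity condition holds (a·f(n/b) = (a/b^4)·f(n) with a/b^4 = 5^-1 < 1). Case 3: G(n) = Θ(f(n)) = Θ(n^4).

Case 3: G(n) = Θ(n^4)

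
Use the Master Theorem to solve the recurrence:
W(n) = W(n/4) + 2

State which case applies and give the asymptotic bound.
Master Theorem template: W(n) = a·W(n/b) + f(n).
Here: a=1, b=4, f(n)=2
Compute log_b(a) = log_4(1) = 0.
f(n) = 2 = Θ(1). Case 2: W(n) = Θ(log n).

Case 2: W(n) = Θ(log n)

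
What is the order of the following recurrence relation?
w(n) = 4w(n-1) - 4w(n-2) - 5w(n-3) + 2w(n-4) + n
The order is the largest lag k for which w(n-k) appears. Here the deepest term is w(n-4) (the n term is non-homogeneous and does not affect the order), so the order is 4.

Order 4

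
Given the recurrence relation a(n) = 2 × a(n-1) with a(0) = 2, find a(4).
Computing step by step:
a(0) = 2
a(1) = 2 × 2 = 4
a(2) = 2 × 4 = 8
a(3) = 2 × 8 = 16
a(4) = 2 × 16 = 32

32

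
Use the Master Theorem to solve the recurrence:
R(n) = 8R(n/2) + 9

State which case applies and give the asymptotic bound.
Master Theorem template: R(n) = a·R(n/b) + f(n).
Here: a=8, b=2, f(n)=9
Compute log_b(a) = log_2(8) = 3.
f(n) = 9 = O(n^(3-ε)) with ε = 3. Case 1: R(n) = Θ(n^log_b(a)) = Θ(n^3).

Case 1: R(n) = Θ(n^3)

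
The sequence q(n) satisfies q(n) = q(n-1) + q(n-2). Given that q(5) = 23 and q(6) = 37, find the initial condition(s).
Work backwards using q(k) = q(k+2) - q(k+1):
q(4) = q(6) - q(5) = 37 - 23 = 14
q(3) = q(5) - q(4) = 23 - 14 = 9
q(2) = q(4) - q(3) = 14 - 9 = 5
q(1) = q(3) - q(2) = 9 - 5 = 4
q(0) = q(2) - q(1) = 5 - 4 = 1

q(0) = 1, q(1) = 4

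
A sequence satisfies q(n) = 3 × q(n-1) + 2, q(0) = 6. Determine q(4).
Computing step by step:
q(0) = 6
q(1) = 3 × 6 + 2 = 20
q(2) = 3 × 20 + 2 = 62
q(3) = 3 × 62 + 2 = 188
q(4) = 3 × 188 + 2 = 566

566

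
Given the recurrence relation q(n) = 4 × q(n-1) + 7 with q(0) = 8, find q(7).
Computing step by step:
q(0) = 8
q(1) = 4 × 8 + 7 = 39
q(2) = 4 × 39 + 7 = 163
q(3) = 4 × 163 + 7 = 659
q(4) = 4 × 659 + 7 = 2643
q(5) = 4 × 2643 + 7 = 10579
q(6) = 4 × 10579 + 7 = 42323
q(7) = 4 × 42323 + 7 = 169299

169299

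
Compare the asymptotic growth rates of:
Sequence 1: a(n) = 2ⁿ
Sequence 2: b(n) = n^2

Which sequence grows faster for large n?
Comparing growth rates:
Growth-rate hierarchy: log n ≺ any polynomial ≺ any exponential cⁿ (c>1) ≺ n! ≺ nⁿ.
exponential base 2 dominates polynomial degree 2 asymptotically.

a(n) grows faster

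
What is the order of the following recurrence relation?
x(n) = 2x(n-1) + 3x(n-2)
The order is the largest lag k for which x(n-k) appears. Here the deepest term is x(n-2), so the order is 2.

Order 2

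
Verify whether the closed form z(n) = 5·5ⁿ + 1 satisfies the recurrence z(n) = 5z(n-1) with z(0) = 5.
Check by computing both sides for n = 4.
From the recurrence with z(0) = 5:
  z(0) = 5, z(1) = 25, z(2) = 125, z(3) = 625, z(4) = 3125
  so the recurrence gives z(4) = 3125.
From the proposed closed form z(n) = 5·5ⁿ + 1:
  z(4) = 3126.
The recurrence gives 3125 but the closed form gives 3126, so the closed form does not satisfy the recurrence.

No, the closed form is incorrect.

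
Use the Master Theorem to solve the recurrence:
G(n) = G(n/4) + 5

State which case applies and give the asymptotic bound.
Master Theorem template: G(n) = a·G(n/b) + f(n).
Here: a=1, b=4, f(n)=5
Compute log_b(a) = log_4(1) = 0.
f(n) = 5 = Θ(1). Case 2: G(n) = Θ(log n).

Case 2: G(n) = Θ(log n)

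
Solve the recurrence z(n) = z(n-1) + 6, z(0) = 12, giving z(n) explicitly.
Recurrence: z(n) = z(n-1) + 6, initial: z(0) = 12.
Each step adds 6, so z(n) = z(0) + 6n = 6n + 12.

z(n) = 6n + 12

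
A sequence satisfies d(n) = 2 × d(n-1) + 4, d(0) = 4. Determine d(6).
Computing step by step:
d(0) = 4
d(1) = 2 × 4 + 4 = 12
d(2) = 2 × 12 + 4 = 28
d(3) = 2 × 28 + 4 = 60
d(4) = 2 × 60 + 4 = 124
d(5) = 2 × 124 + 4 = 252
d(6) = 2 × 252 + 4 = 508

508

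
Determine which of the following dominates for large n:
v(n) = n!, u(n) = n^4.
Comparing growth rates:
Growth-rate hierarchy: log n ≺ any polynomial ≺ any exponential cⁿ (c>1) ≺ n! ≺ nⁿ.
factorial dominates polynomial degree 4 asymptotically.

v(n) grows faster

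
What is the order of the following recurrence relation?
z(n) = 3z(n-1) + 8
The order is the largest lag k for which z(n-k) appears. Here the deepest term is z(n-1) (the 8 term is non-homogeneous and does not affect the order), so the order is 1.

Order 1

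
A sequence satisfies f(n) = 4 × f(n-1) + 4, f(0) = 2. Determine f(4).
Computing step by step:
f(0) = 2
f(1) = 4 × 2 + 4 = 12
f(2) = 4 × 12 + 4 = 52
f(3) = 4 × 52 + 4 = 212
f(4) = 4 × 212 + 4 = 852

852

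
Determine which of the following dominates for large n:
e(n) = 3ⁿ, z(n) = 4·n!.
Comparing growth rates:
Growth-rate hierarchy: log n ≺ any polynomial ≺ any exponential cⁿ (c>1) ≺ n! ≺ nⁿ.
factorial dominates exponential base 3 asymptotically.

z(n) grows faster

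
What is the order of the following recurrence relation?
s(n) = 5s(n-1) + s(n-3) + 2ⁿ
The order is the largest lag k for which s(n-k) appears. Here the deepest term is s(n-3) (the 2ⁿ term is non-homogeneous and does not affect the order), so the order is 3.

Order 3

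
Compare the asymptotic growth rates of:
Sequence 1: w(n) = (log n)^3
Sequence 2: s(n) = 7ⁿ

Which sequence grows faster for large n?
Comparing growth rates:
Growth-rate hierarchy: log n ≺ any polynomial ≺ any exponential cⁿ (c>1) ≺ n! ≺ nⁿ.
exponential base 7 dominates polylogarithmic (log n)^3 asymptotically.

s(n) grows faster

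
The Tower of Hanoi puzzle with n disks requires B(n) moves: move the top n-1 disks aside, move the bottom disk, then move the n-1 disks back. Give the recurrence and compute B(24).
Moving n disks = move the top n-1 disks aside (B(n-1) moves) + move the largest disk (1 move) + move the n-1 disks back on top (B(n-1) moves), so B(n) = 2B(n-1) + 1, with B(1) = 1 (a single disk takes one move).
First terms: 1, 3, 7, 15, 31, 63, … — each is one less than a power of 2. Indeed B(n) + 1 = 2(B(n-1) + 1) with B(1) + 1 = 2, so B(n) + 1 = 2ⁿ and B(n) = 2ⁿ - 1.
Hence B(24) = 2^24 - 1 = 16777216 - 1 = 16777215.

B(n) = 2B(n-1) + 1, B(1) = 1; B(24) = 16777215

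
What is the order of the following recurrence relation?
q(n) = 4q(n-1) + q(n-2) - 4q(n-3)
The order is the largest lag k for which q(n-k) appears. Here the deepest term is q(n-3), so the order is 3.

Order 3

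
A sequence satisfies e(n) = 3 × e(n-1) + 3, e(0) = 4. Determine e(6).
Computing step by step:
e(0) = 4
e(1) = 3 × 4 + 3 = 15
e(2) = 3 × 15 + 3 = 48
e(3) = 3 × 48 + 3 = 147
e(4) = 3 × 147 + 3 = 444
e(5) = 3 × 444 + 3 = 1335
e(6) = 3 × 1335 + 3 = 4008

4008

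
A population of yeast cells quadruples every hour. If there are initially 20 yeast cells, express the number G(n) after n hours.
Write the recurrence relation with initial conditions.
Each hour multiplies the count by 4, so the count after n hours depends only on the count after n-1 hours: G(n) = 4 × G(n-1). The starting count gives G(0) = 20.
Unrolling n times gives the closed form G(n) = 20 × 4ⁿ.

G(n) = 4 × G(n-1), G(0) = 20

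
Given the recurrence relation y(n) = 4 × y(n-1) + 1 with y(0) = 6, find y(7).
Computing step by step:
y(0) = 6
y(1) = 4 × 6 + 1 = 25
y(2) = 4 × 25 + 1 = 101
y(3) = 4 × 101 + 1 = 405
y(4) = 4 × 405 + 1 = 1621
y(5) = 4 × 1621 + 1 = 6485
y(6) = 4 × 6485 + 1 = 25941
y(7) = 4 × 25941 + 1 = 103765

103765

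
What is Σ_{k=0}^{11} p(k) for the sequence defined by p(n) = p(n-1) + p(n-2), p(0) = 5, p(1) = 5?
Computing the sequence terms: 5, 5, 10, 15, 25, 40, 65, 105, 170, 275, 445, 720
Adding these values together:

1880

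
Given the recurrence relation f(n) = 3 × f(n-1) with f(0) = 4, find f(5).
Computing step by step:
f(0) = 4
f(1) = 3 × 4 = 12
f(2) = 3 × 12 = 36
f(3) = 3 × 36 = 108
f(4) = 3 × 108 = 324
f(5) = 3 × 324 = 972

972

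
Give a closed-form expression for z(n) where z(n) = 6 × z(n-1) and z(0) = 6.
Recurrence: z(n) = 6 × z(n-1), initial: z(0) = 6.
Each term is 6 times the previous, so this is geometric with ratio 6. After n steps: z(n) = z(0)·6ⁿ = 6·6ⁿ.

z(n) = 6·6ⁿ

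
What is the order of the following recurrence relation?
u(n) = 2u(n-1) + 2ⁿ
The order is the largest lag k for which u(n-k) appears. Here the deepest term is u(n-1) (the 2ⁿ term is non-homogeneous and does not affect the order), so the order is 1.

Order 1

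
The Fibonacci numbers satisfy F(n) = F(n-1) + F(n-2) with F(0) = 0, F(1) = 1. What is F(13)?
Computing the sequence terms:
0, 1, 1, 2, 3, 5, 8, 13, 21, 34, 55, 89, 144, 233

233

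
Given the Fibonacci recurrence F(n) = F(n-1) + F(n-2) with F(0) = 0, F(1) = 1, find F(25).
Computing the sequence terms:
0, 1, 1, 2, 3, 5, 8, 13, 21, 34, 55, 89, 144, 233, 377, 610, 987, 1597, 2584, 4181, 6765, 10946, 17711, 28657, 46368, 75025

75025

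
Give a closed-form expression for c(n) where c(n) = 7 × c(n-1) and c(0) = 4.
Recurrence: c(n) = 7 × c(n-1), initial: c(0) = 4.
Each term is 7 times the previous, so this is geometric with ratio 7. After n steps: c(n) = c(0)·7ⁿ = 4·7ⁿ.

c(n) = 4·7ⁿ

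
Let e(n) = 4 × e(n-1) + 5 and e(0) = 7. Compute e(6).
Computing step by step:
e(0) = 7
e(1) = 4 × 7 + 5 = 33
e(2) = 4 × 33 + 5 = 137
e(3) = 4 × 137 + 5 = 553
e(4) = 4 × 553 + 5 = 2217
e(5) = 4 × 2217 + 5 = 8873
e(6) = 4 × 8873 + 5 = 35497

35497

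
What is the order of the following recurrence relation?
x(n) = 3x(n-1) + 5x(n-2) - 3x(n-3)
The order is the largest lag k for which x(n-k) appears. Here the deepest term is x(n-3), so the order is 3.

Order 3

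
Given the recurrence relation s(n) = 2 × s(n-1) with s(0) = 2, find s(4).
Computing step by step:
s(0) = 2
s(1) = 2 × 2 = 4
s(2) = 2 × 4 = 8
s(3) = 2 × 8 = 16
s(4) = 2 × 16 = 32

32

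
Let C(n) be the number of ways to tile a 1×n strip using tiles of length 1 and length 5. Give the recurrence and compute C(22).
Condition on the last tile: it has length 1 (leaving a 1×(n-1) strip) or length 5 (leaving a 1×(n-5) strip), so C(n) = C(n-1) + C(n-5) (order-5 linear recurrence).
For 0 ≤ i < 5 only unit tiles fit, so C(i) = 1.
Iterating the recurrence: C(5) = 2, C(6) = 3, C(7) = 4, C(8) = 5, C(9) = 6, C(10) = 8, C(11) = 11, C(12) = 15, C(13) = 20, C(14) = 26, C(15) = 34, C(16) = 45, C(17) = 60, C(18) = 80, C(19) = 106, C(20) = 140, C(21) = 185, C(22) = 245.

C(n) = C(n-1) + C(n-5), with C(i) = 1 for 0 ≤ i < 5; C(22) = 245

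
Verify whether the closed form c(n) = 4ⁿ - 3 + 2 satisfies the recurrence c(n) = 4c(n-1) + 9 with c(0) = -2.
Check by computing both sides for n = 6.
From the recurrence with c(0) = -2:
  c(0) = -2, c(1) = 1, c(2) = 13, c(3) = 61, c(4) = 253, c(5) = 1021, c(6) = 4093
  so the recurrence gives c(6) = 4093.
From the proposed closed form c(n) = 4ⁿ - 3 + 2:
  c(6) = 4095.
The recurrence gives 4093 but the closed form gives 4095, so the closed form does not satisfy the recurrence.

No, the closed form is incorrect.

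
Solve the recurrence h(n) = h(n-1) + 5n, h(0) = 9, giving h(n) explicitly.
Recurrence: h(n) = h(n-1) + 5n, initial: h(0) = 9.
Telescoping: h(n) = h(0) + 5·Σᵢ₌₁ⁿ i = 9 + 5·n(n+1)/2.

h(n) = 5·n(n+1)/2 + 9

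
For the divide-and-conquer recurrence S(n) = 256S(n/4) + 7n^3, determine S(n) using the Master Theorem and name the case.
Master Theorem template: S(n) = a·S(n/b) + f(n).
Here: a=256, b=4, f(n)=7n^3
Compute log_b(a) = log_4(256) = 4.
f(n) = 7n^3 = O(n^(4-ε)) with ε = 1. Case 1: S(n) = Θ(n^log_b(a)) = Θ(n^4).

Case 1: S(n) = Θ(n^4)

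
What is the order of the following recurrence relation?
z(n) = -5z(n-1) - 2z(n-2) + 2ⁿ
The order is the largest lag k for which z(n-k) appears. Here the deepest term is z(n-2) (the 2ⁿ term is non-homogeneous and does not affect the order), so the order is 2.

Order 2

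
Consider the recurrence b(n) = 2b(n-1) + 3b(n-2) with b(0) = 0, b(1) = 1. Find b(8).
Computing the sequence terms:
0, 1, 2, 7, 20, 61, 182, 547, 1640

1640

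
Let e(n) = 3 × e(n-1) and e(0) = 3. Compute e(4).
Computing step by step:
e(0) = 3
e(1) = 3 × 3 = 9
e(2) = 3 × 9 = 27
e(3) = 3 × 27 = 81
e(4) = 3 × 81 = 243

243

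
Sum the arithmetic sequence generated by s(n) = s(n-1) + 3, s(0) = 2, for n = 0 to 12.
Computing the sequence terms: 2, 5, 8, 11, 14, 17, 20, 23, 26, 29, 32, 35, 38
Adding these values together:

260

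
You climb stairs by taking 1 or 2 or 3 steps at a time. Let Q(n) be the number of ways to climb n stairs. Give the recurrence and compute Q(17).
Condition on the size of the last step (1 to 3): before it there were n-1, …, n-3 stairs climbed, and these cases are disjoint, so Q(n) = Q(n-1) + Q(n-2) + Q(n-3) (order-3 linear recurrence).
Initial conditions by direct count (compositions of i into parts ≤ 3): Q(1) = 1; Q(2) = 2; Q(3) = 4.
Iterating the recurrence: Q(4) = 7, Q(5) = 13, Q(6) = 24, Q(7) = 44, Q(8) = 81, Q(9) = 149, Q(10) = 274, Q(11) = 504, Q(12) = 927, Q(13) = 1705, Q(14) = 3136, Q(15) = 5768, Q(16) = 10609, Q(17) = 19513.

Q(n) = Q(n-1) + Q(n-2) + Q(n-3), Q(1) = 1, Q(2) = 2, Q(3) = 4; Q(17) = 19513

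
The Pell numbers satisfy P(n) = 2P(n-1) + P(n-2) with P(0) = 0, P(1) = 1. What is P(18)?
Computing the sequence terms:
0, 1, 2, 5, 12, 29, 70, 169, 408, 985, 2378, 5741, 13860, 33461, 80782, 195025, 470832, 1136689, 2744210

2744210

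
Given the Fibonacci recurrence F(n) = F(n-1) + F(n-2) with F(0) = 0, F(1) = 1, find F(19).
Computing the sequence terms:
0, 1, 1, 2, 3, 5, 8, 13, 21, 34, 55, 89, 144, 233, 377, 610, 987, 1597, 2584, 4181

4181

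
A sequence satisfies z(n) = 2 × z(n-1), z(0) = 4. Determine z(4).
Computing step by step:
z(0) = 4
z(1) = 2 × 4 = 8
z(2) = 2 × 8 = 16
z(3) = 2 × 16 = 32
z(4) = 2 × 32 = 64

64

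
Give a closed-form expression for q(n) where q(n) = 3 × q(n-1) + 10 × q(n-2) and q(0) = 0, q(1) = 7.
Recurrence: q(n) = 3 × q(n-1) + 10 × q(n-2), initial: q(0) = 0, q(1) = 7.
Characteristic equation: r² - 3r - 10 = 0, which factors as (r - 5)(r + 2) = 0, so r = 5, -2. General solution q(n) = A·5ⁿ + B·(-2)ⁿ. From q(0) = 0: A + B = 0. From q(1) = 7: 5A - 2B = 7. Solving gives A = 1, B = -1.

q(n) = 5ⁿ - (-2)ⁿ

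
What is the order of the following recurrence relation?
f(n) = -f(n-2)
The order is the largest lag k for which f(n-k) appears. Here the deepest term is f(n-2), so the order is 2.

Order 2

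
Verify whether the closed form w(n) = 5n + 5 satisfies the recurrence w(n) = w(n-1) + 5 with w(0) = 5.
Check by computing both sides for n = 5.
From the recurrence with w(0) = 5:
  w(0) = 5, w(1) = 10, w(2) = 15, w(3) = 20, w(4) = 25, w(5) = 30
  so the recurrence gives w(5) = 30.
From the proposed closed form w(n) = 5n + 5:
  w(5) = 30.
Both sides give 30 at n = 5, and the initial condition(s) match, so the closed form is consistent.

Yes, the closed form is correct.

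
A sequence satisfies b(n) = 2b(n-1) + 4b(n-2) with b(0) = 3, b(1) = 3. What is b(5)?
Computing the sequence terms:
3, 3, 18, 48, 168, 528

528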